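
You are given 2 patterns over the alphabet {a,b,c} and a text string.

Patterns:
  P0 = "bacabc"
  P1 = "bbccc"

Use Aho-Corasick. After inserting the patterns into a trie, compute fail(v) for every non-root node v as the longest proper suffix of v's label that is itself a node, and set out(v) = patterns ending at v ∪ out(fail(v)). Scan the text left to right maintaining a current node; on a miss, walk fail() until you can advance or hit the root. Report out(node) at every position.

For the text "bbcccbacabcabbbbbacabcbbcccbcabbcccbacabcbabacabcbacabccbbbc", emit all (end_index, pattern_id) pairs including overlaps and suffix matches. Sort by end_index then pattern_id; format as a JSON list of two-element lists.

Build automaton:
Trie (insert patterns):
  n0 'ε': b→1
  n1 'b': a→2 b→7
  n2 'ba': c→3
  n3 'bac': a→4
  n4 'baca': b→5
  n5 'bacab': c→6
  n6 'bacabc': ·  ←P0
  n7 'bb': c→8
  n8 'bbc': c→9
  n9 'bbcc': c→10
  n10 'bbccc': ·  ←P1

Failure links (BFS by depth):
  n1('b'): parent n0 fail=0; on 'b' 0 → fail=0;  out ∅∪∅=∅
  n2('ba'): parent n1 fail=0; on 'a' 0 → fail=0;  out ∅∪∅=∅
  n7('bb'): parent n1 fail=0; on 'b' 0 → fail=1;  out ∅∪∅=∅
  n3('bac'): parent n2 fail=0; on 'c' 0 → fail=0;  out ∅∪∅=∅
  n8('bbc'): parent n7 fail=1; on 'c' 1→0 → fail=0;  out ∅∪∅=∅
  n4('baca'): parent n3 fail=0; on 'a' 0 → fail=0;  out ∅∪∅=∅
  n9('bbcc'): parent n8 fail=0; on 'c' 0 → fail=0;  out ∅∪∅=∅
  n5('bacab'): parent n4 fail=0; on 'b' 0 → fail=1;  out ∅∪∅=∅
  n10('bbccc'): parent n9 fail=0; on 'c' 0 → fail=0;  out {1}∪∅={1}
  n6('bacabc'): parent n5 fail=1; on 'c' 1→0 → fail=0;  out {0}∪∅={0}

Text stream:
i=0 'b': node 0→1
i=1 'b': node 1→7
i=2 'c': node 7→8
i=3 'c': node 8→9
i=4 'c': node 9→10  → match P1@[0:4]
i=5 'b': node 10→1 (via fail)
i=6 'a': node 1→2
i=7 'c': node 2→3
i=8 'a': node 3→4
i=9 'b': node 4→5
i=10 'c': node 5→6  → match P0@[5:10]
i=11 'a': node 6→0 (via fail)
i=12 'b': node 0→1
i=13 'b': node 1→7
i=14 'b': node 7→7 (via fail)
i=15 'b': node 7→7 (via fail)
i=16 'b': node 7→7 (via fail)
i=17 'a': node 7→2 (via fail)
i=18 'c': node 2→3
i=19 'a': node 3→4
i=20 'b': node 4→5
i=21 'c': node 5→6  → match P0@[16:21]
i=22 'b': node 6→1 (via fail)
i=23 'b': node 1→7
i=24 'c': node 7→8
i=25 'c': node 8→9
i=26 'c': node 9→10  → match P1@[22:26]
i=27 'b': node 10→1 (via fail)
i=28 'c': node 1→0 (via fail)
i=29 'a': node 0→0
i=30 'b': node 0→1
i=31 'b': node 1→7
i=32 'c': node 7→8
i=33 'c': node 8→9
i=34 'c': node 9→10  → match P1@[30:34]
i=35 'b': node 10→1 (via fail)
i=36 'a': node 1→2
i=37 'c': node 2→3
i=38 'a': node 3→4
i=39 'b': node 4→5
i=40 'c': node 5→6  → match P0@[35:40]
i=41 'b': node 6→1 (via fail)
i=42 'a': node 1→2
i=43 'b': node 2→1 (via fail)
i=44 'a': node 1→2
i=45 'c': node 2→3
i=46 'a': node 3→4
i=47 'b': node 4→5
i=48 'c': node 5→6  → match P0@[43:48]
i=49 'b': node 6→1 (via fail)
i=50 'a': node 1→2
i=51 'c': node 2→3
i=52 'a': node 3→4
i=53 'b': node 4→5
i=54 'c': node 5→6  → match P0@[49:54]
i=55 'c': node 6→0 (via fail)
i=56 'b': node 0→1
i=57 'b': node 1→7
i=58 'b': node 7→7 (via fail)
i=59 'c': node 7→8

All matches (sorted): [[4,1],[10,0],[21,0],[26,1],[34,1],[40,0],[48,0],[54,0]]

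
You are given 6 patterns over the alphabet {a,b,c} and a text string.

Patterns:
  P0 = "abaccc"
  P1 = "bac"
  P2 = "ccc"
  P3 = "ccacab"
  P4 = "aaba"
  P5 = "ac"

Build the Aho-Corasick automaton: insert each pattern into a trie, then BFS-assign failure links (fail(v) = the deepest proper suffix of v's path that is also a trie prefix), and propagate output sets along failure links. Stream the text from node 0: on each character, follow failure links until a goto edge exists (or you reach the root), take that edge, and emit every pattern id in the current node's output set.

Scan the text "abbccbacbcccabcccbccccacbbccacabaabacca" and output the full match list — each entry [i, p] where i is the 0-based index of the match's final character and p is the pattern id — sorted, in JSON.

Build:
Trie nodes:
  0='ε' goto a→1 b→7 c→10
  1='a' goto a→17 b→2 c→20
  2='ab' goto a→3
  3='aba' goto c→4
  4='abac' goto c→5
  5='abacc' goto c→6
  6='abaccc' goto ·  [P0 ends]
  7='b' goto a→8
  8='ba' goto c→9
  9='bac' goto ·  [P1 ends]
  10='c' goto c→11
  11='cc' goto a→13 c→12
  12='ccc' goto ·  [P2 ends]
  13='cca' goto c→14
  14='ccac' goto a→15
  15='ccaca' goto b→16
  16='ccacab' goto ·  [P3 ends]
  17='aa' goto b→18
  18='aab' goto a→19
  19='aaba' goto ·  [P4 ends]
  20='ac' goto ·  [P5 ends]

Failure links (BFS by depth):
  fail(1) 'a': from fail(0)=0 chase 'a': 0 ⇒ 0;  out=∅∪out(0)=∅
  fail(7) 'b': from fail(0)=0 chase 'b': 0 ⇒ 0;  out=∅∪out(0)=∅
  fail(10) 'c': from fail(0)=0 chase 'c': 0 ⇒ 0;  out=∅∪out(0)=∅
  fail(2) 'ab': from fail(1)=0 chase 'b': 0 ⇒ 7;  out=∅∪out(7)=∅
  fail(8) 'ba': from fail(7)=0 chase 'a': 0 ⇒ 1;  out=∅∪out(1)=∅
  fail(11) 'cc': from fail(10)=0 chase 'c': 0 ⇒ 10;  out=∅∪out(10)=∅
  fail(17) 'aa': from fail(1)=0 chase 'a': 0 ⇒ 1;  out=∅∪out(1)=∅
  fail(20) 'ac': from fail(1)=0 chase 'c': 0 ⇒ 10;  out={5}∪out(10)={5}
  fail(3) 'aba': from fail(2)=7 chase 'a': 7 ⇒ 8;  out=∅∪out(8)=∅
  fail(9) 'bac': from fail(8)=1 chase 'c': 1 ⇒ 20;  out={1}∪out(20)={1,5}
  fail(12) 'ccc': from fail(11)=10 chase 'c': 10 ⇒ 11;  out={2}∪out(11)={2}
  fail(13) 'cca': from fail(11)=10 chase 'a': 10→0 ⇒ 1;  out=∅∪out(1)=∅
  fail(18) 'aab': from fail(17)=1 chase 'b': 1 ⇒ 2;  out=∅∪out(2)=∅
  fail(4) 'abac': from fail(3)=8 chase 'c': 8 ⇒ 9;  out=∅∪out(9)={1,5}
  fail(14) 'ccac': from fail(13)=1 chase 'c': 1 ⇒ 20;  out=∅∪out(20)={5}
  fail(19) 'aaba': from fail(18)=2 chase 'a': 2 ⇒ 3;  out={4}∪out(3)={4}
  fail(5) 'abacc': from fail(4)=9 chase 'c': 9→20→10 ⇒ 11;  out=∅∪out(11)=∅
  fail(15) 'ccaca': from fail(14)=20 chase 'a': 20→10→0 ⇒ 1;  out=∅∪out(1)=∅
  fail(6) 'abaccc': from fail(5)=11 chase 'c': 11 ⇒ 12;  out={0}∪out(12)={0,2}
  fail(16) 'ccacab': from fail(15)=1 chase 'b': 1 ⇒ 2;  out={3}∪out(2)={3}

Scan:
pos 0 'a': at 1
pos 1 'b': at 2
pos 2 'b': at 7 (fail-walked)
pos 3 'c': at 10 (fail-walked)
pos 4 'c': at 11
pos 5 'b': at 7 (fail-walked)
pos 6 'a': at 8
pos 7 'c': at 9  emit P1@[5:7],P5@[6:7]
pos 8 'b': at 7 (fail-walked)
pos 9 'c': at 10 (fail-walked)
pos 10 'c': at 11
pos 11 'c': at 12  emit P2@[9:11]
pos 12 'a': at 13 (fail-walked)
pos 13 'b': at 2 (fail-walked)
pos 14 'c': at 10 (fail-walked)
pos 15 'c': at 11
pos 16 'c': at 12  emit P2@[14:16]
pos 17 'b': at 7 (fail-walked)
pos 18 'c': at 10 (fail-walked)
pos 19 'c': at 11
pos 20 'c': at 12  emit P2@[18:20]
pos 21 'c': at 12 (fail-walked)  emit P2@[19:21]
pos 22 'a': at 13 (fail-walked)
pos 23 'c': at 14  emit P5@[22:23]
pos 24 'b': at 7 (fail-walked)
pos 25 'b': at 7 (fail-walked)
pos 26 'c': at 10 (fail-walked)
pos 27 'c': at 11
pos 28 'a': at 13
pos 29 'c': at 14  emit P5@[28:29]
pos 30 'a': at 15
pos 31 'b': at 16  emit P3@[26:31]
pos 32 'a': at 3 (fail-walked)
pos 33 'a': at 17 (fail-walked)
pos 34 'b': at 18
pos 35 'a': at 19  emit P4@[32:35]
pos 36 'c': at 4 (fail-walked)  emit P1@[34:36],P5@[35:36]
pos 37 'c': at 5
pos 38 'a': at 13 (fail-walked)

Result: [[7,1],[7,5],[11,2],[16,2],[20,2],[21,2],[23,5],[29,5],[31,3],[35,4],[36,1],[36,5]]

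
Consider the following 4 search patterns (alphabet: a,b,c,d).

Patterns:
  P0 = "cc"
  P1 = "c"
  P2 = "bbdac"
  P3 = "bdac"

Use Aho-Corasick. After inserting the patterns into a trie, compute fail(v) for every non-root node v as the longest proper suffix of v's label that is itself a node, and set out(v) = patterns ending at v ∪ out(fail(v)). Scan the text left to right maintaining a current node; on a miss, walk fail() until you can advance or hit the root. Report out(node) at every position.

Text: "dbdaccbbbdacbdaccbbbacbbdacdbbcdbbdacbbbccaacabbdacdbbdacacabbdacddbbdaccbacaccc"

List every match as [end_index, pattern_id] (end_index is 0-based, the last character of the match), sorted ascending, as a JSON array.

Build:
Trie nodes:
  n0 'ε': b→3 c→1
  n1 'c': c→2  [P1 ends]
  n2 'cc': ·  [P0 ends]
  n3 'b': b→4 d→8
  n4 'bb': d→5
  n5 'bbd': a→6
  n6 'bbda': c→7
  n7 'bbdac': ·  [P2 ends]
  n8 'bd': a→9
  n9 'bda': c→10
  n10 'bdac': ·  [P3 ends]

BFS fail/out derivation:
  n1('c'): parent n0 fail=0; on 'c' 0 → fail=0;  out {1}∪∅={1}
  n3('b'): parent n0 fail=0; on 'b' 0 → fail=0;  out ∅∪∅=∅
  n2('cc'): parent n1 fail=0; on 'c' 0 → fail=1;  out {0}∪{1}={0,1}
  n4('bb'): parent n3 fail=0; on 'b' 0 → fail=3;  out ∅∪∅=∅
  n8('bd'): parent n3 fail=0; on 'd' 0 → fail=0;  out ∅∪∅=∅
  n5('bbd'): parent n4 fail=3; on 'd' 3 → fail=8;  out ∅∪∅=∅
  n9('bda'): parent n8 fail=0; on 'a' 0 → fail=0;  out ∅∪∅=∅
  n6('bbda'): parent n5 fail=8; on 'a' 8 → fail=9;  out ∅∪∅=∅
  n10('bdac'): parent n9 fail=0; on 'c' 0 → fail=1;  out {3}∪{1}={1,3}
  n7('bbdac'): parent n6 fail=9; on 'c' 9 → fail=10;  out {2}∪{1,3}={1,2,3}

Scan:
[0] read 'd'  n0⇒n0
[1] read 'b'  n0⇒n3
[2] read 'd'  n3⇒n8
[3] read 'a'  n8⇒n9
[4] read 'c'  n9⇒n10  → match P1@[4:4],P3@[1:4]
[5] read 'c'  n10⇒n2 ·f  → match P0@[4:5],P1@[5:5]
[6] read 'b'  n2⇒n3 ·f
[7] read 'b'  n3⇒n4
[8] read 'b'  n4⇒n4 ·f
[9] read 'd'  n4⇒n5
[10] read 'a'  n5⇒n6
[11] read 'c'  n6⇒n7  → match P1@[11:11],P2@[7:11],P3@[8:11]
[12] read 'b'  n7⇒n3 ·f
[13] read 'd'  n3⇒n8
[14] read 'a'  n8⇒n9
[15] read 'c'  n9⇒n10  → match P1@[15:15],P3@[12:15]
[16] read 'c'  n10⇒n2 ·f  → match P0@[15:16],P1@[16:16]
[17] read 'b'  n2⇒n3 ·f
[18] read 'b'  n3⇒n4
[19] read 'b'  n4⇒n4 ·f
[20] read 'a'  n4⇒n0 ·f
[21] read 'c'  n0⇒n1  → match P1@[21:21]
[22] read 'b'  n1⇒n3 ·f
[23] read 'b'  n3⇒n4
[24] read 'd'  n4⇒n5
[25] read 'a'  n5⇒n6
[26] read 'c'  n6⇒n7  → match P1@[26:26],P2@[22:26],P3@[23:26]
[27] read 'd'  n7⇒n0 ·f
[28] read 'b'  n0⇒n3
[29] read 'b'  n3⇒n4
[30] read 'c'  n4⇒n1 ·f  → match P1@[30:30]
[31] read 'd'  n1⇒n0 ·f
[32] read 'b'  n0⇒n3
[33] read 'b'  n3⇒n4
[34] read 'd'  n4⇒n5
[35] read 'a'  n5⇒n6
[36] read 'c'  n6⇒n7  → match P1@[36:36],P2@[32:36],P3@[33:36]
[37] read 'b'  n7⇒n3 ·f
[38] read 'b'  n3⇒n4
[39] read 'b'  n4⇒n4 ·f
[40] read 'c'  n4⇒n1 ·f  → match P1@[40:40]
[41] read 'c'  n1⇒n2  → match P0@[40:41],P1@[41:41]
[42] read 'a'  n2⇒n0 ·f
[43] read 'a'  n0⇒n0
[44] read 'c'  n0⇒n1  → match P1@[44:44]
[45] read 'a'  n1⇒n0 ·f
[46] read 'b'  n0⇒n3
[47] read 'b'  n3⇒n4
[48] read 'd'  n4⇒n5
[49] read 'a'  n5⇒n6
[50] read 'c'  n6⇒n7  → match P1@[50:50],P2@[46:50],P3@[47:50]
[51] read 'd'  n7⇒n0 ·f
[52] read 'b'  n0⇒n3
[53] read 'b'  n3⇒n4
[54] read 'd'  n4⇒n5
[55] read 'a'  n5⇒n6
[56] read 'c'  n6⇒n7  → match P1@[56:56],P2@[52:56],P3@[53:56]
[57] read 'a'  n7⇒n0 ·f
[58] read 'c'  n0⇒n1  → match P1@[58:58]
[59] read 'a'  n1⇒n0 ·f
[60] read 'b'  n0⇒n3
[61] read 'b'  n3⇒n4
[62] read 'd'  n4⇒n5
[63] read 'a'  n5⇒n6
[64] read 'c'  n6⇒n7  → match P1@[64:64],P2@[60:64],P3@[61:64]
[65] read 'd'  n7⇒n0 ·f
[66] read 'd'  n0⇒n0
[67] read 'b'  n0⇒n3
[68] read 'b'  n3⇒n4
[69] read 'd'  n4⇒n5
[70] read 'a'  n5⇒n6
[71] read 'c'  n6⇒n7  → match P1@[71:71],P2@[67:71],P3@[68:71]
[72] read 'c'  n7⇒n2 ·f  → match P0@[71:72],P1@[72:72]
[73] read 'b'  n2⇒n3 ·f
[74] read 'a'  n3⇒n0 ·f
[75] read 'c'  n0⇒n1  → match P1@[75:75]
[76] read 'a'  n1⇒n0 ·f
[77] read 'c'  n0⇒n1  → match P1@[77:77]
[78] read 'c'  n1⇒n2  → match P0@[77:78],P1@[78:78]
[79] read 'c'  n2⇒n2 ·f  → match P0@[78:79],P1@[79:79]

Result: [[4,1],[4,3],[5,0],[5,1],[11,1],[11,2],[11,3],[15,1],[15,3],[16,0],[16,1],[21,1],[26,1],[26,2],[26,3],[30,1],[36,1],[36,2],[36,3],[40,1],[41,0],[41,1],[44,1],[50,1],[50,2],[50,3],[56,1],[56,2],[56,3],[58,1],[64,1],[64,2],[64,3],[71,1],[71,2],[71,3],[72,0],[72,1],[75,1],[77,1],[78,0],[78,1],[79,0],[79,1]]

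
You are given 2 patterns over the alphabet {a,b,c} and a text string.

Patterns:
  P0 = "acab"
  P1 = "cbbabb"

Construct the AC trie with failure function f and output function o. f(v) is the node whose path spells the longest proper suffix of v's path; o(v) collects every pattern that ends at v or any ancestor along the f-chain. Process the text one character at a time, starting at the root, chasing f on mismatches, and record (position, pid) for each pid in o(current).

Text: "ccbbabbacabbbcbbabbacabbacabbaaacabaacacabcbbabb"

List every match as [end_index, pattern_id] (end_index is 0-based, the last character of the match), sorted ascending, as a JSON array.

Build:
Trie nodes:
  0='ε' goto a→1 c→5
  1='a' goto c→2
  2='ac' goto a→3
  3='aca' goto b→4
  4='acab' goto ·  ←P0
  5='c' goto b→6
  6='cb' goto b→7
  7='cbb' goto a→8
  8='cbba' goto b→9
  9='cbbab' goto b→10
  10='cbbabb' goto ·  ←P1

BFS fail/out derivation:
  n1('a'): parent n0 fail=0; on 'a' 0 → fail=0;  out ∅∪∅=∅
  n5('c'): parent n0 fail=0; on 'c' 0 → fail=0;  out ∅∪∅=∅
  n2('ac'): parent n1 fail=0; on 'c' 0 → fail=5;  out ∅∪∅=∅
  n6('cb'): parent n5 fail=0; on 'b' 0 → fail=0;  out ∅∪∅=∅
  n3('aca'): parent n2 fail=5; on 'a' 5→0 → fail=1;  out ∅∪∅=∅
  n7('cbb'): parent n6 fail=0; on 'b' 0 → fail=0;  out ∅∪∅=∅
  n4('acab'): parent n3 fail=1; on 'b' 1→0 → fail=0;  out {0}∪∅={0}
  n8('cbba'): parent n7 fail=0; on 'a' 0 → fail=1;  out ∅∪∅=∅
  n9('cbbab'): parent n8 fail=1; on 'b' 1→0 → fail=0;  out ∅∪∅=∅
  n10('cbbabb'): parent n9 fail=0; on 'b' 0 → fail=0;  out {1}∪∅={1}

Text stream:
pos 0 'c': at 5
pos 1 'c': at 5 (via fail)
pos 2 'b': at 6
pos 3 'b': at 7
pos 4 'a': at 8
pos 5 'b': at 9
pos 6 'b': at 10  → match P1@[1:6]
pos 7 'a': at 1 (via fail)
pos 8 'c': at 2
pos 9 'a': at 3
pos 10 'b': at 4  → match P0@[7:10]
pos 11 'b': at 0 (via fail)
pos 12 'b': at 0
pos 13 'c': at 5
pos 14 'b': at 6
pos 15 'b': at 7
pos 16 'a': at 8
pos 17 'b': at 9
pos 18 'b': at 10  → match P1@[13:18]
pos 19 'a': at 1 (via fail)
pos 20 'c': at 2
pos 21 'a': at 3
pos 22 'b': at 4  → match P0@[19:22]
pos 23 'b': at 0 (via fail)
pos 24 'a': at 1
pos 25 'c': at 2
pos 26 'a': at 3
pos 27 'b': at 4  → match P0@[24:27]
pos 28 'b': at 0 (via fail)
pos 29 'a': at 1
pos 30 'a': at 1 (via fail)
pos 31 'a': at 1 (via fail)
pos 32 'c': at 2
pos 33 'a': at 3
pos 34 'b': at 4  → match P0@[31:34]
pos 35 'a': at 1 (via fail)
pos 36 'a': at 1 (via fail)
pos 37 'c': at 2
pos 38 'a': at 3
pos 39 'c': at 2 (via fail)
pos 40 'a': at 3
pos 41 'b': at 4  → match P0@[38:41]
pos 42 'c': at 5 (via fail)
pos 43 'b': at 6
pos 44 'b': at 7
pos 45 'a': at 8
pos 46 'b': at 9
pos 47 'b': at 10  → match P1@[42:47]

Result: [[6,1],[10,0],[18,1],[22,0],[27,0],[34,0],[41,0],[47,1]]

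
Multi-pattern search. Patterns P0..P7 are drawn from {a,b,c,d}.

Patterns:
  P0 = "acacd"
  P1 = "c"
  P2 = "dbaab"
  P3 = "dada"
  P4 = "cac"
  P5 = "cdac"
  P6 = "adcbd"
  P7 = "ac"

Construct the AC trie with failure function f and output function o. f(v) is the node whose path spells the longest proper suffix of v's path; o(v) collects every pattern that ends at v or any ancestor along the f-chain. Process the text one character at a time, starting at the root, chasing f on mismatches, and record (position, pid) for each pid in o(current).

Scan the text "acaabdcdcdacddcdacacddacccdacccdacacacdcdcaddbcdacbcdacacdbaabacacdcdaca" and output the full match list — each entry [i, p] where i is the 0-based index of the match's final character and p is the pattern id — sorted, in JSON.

Build:
Trie (insert patterns):
  0='ε' goto a→1 c→6 d→7
  1='a' goto c→2 d→20
  2='ac' goto a→3  [P7 ends]
  3='aca' goto c→4
  4='acac' goto d→5
  5='acacd' goto ·  [P0 ends]
  6='c' goto a→15 d→17  [P1 ends]
  7='d' goto a→12 b→8
  8='db' goto a→9
  9='dba' goto a→10
  10='dbaa' goto b→11
  11='dbaab' goto ·  [P2 ends]
  12='da' goto d→13
  13='dad' goto a→14
  14='dada' goto ·  [P3 ends]
  15='ca' goto c→16
  16='cac' goto ·  [P4 ends]
  17='cd' goto a→18
  18='cda' goto c→19
  19='cdac' goto ·  [P5 ends]
  20='ad' goto c→21
  21='adc' goto b→22
  22='adcb' goto d→23
  23='adcbd' goto ·  [P6 ends]

BFS fail/out derivation:
  fail(1) 'a': from fail(0)=0 chase 'a': 0 ⇒ 0;  out=∅∪out(0)=∅
  fail(6) 'c': from fail(0)=0 chase 'c': 0 ⇒ 0;  out={1}∪out(0)={1}
  fail(7) 'd': from fail(0)=0 chase 'd': 0 ⇒ 0;  out=∅∪out(0)=∅
  fail(2) 'ac': from fail(1)=0 chase 'c': 0 ⇒ 6;  out={7}∪out(6)={1,7}
  fail(8) 'db': from fail(7)=0 chase 'b': 0 ⇒ 0;  out=∅∪out(0)=∅
  fail(12) 'da': from fail(7)=0 chase 'a': 0 ⇒ 1;  out=∅∪out(1)=∅
  fail(15) 'ca': from fail(6)=0 chase 'a': 0 ⇒ 1;  out=∅∪out(1)=∅
  fail(17) 'cd': from fail(6)=0 chase 'd': 0 ⇒ 7;  out=∅∪out(7)=∅
  fail(20) 'ad': from fail(1)=0 chase 'd': 0 ⇒ 7;  out=∅∪out(7)=∅
  fail(3) 'aca': from fail(2)=6 chase 'a': 6 ⇒ 15;  out=∅∪out(15)=∅
  fail(9) 'dba': from fail(8)=0 chase 'a': 0 ⇒ 1;  out=∅∪out(1)=∅
  fail(13) 'dad': from fail(12)=1 chase 'd': 1 ⇒ 20;  out=∅∪out(20)=∅
  fail(16) 'cac': from fail(15)=1 chase 'c': 1 ⇒ 2;  out={4}∪out(2)={1,4,7}
  fail(18) 'cda': from fail(17)=7 chase 'a': 7 ⇒ 12;  out=∅∪out(12)=∅
  fail(21) 'adc': from fail(20)=7 chase 'c': 7→0 ⇒ 6;  out=∅∪out(6)={1}
  fail(4) 'acac': from fail(3)=15 chase 'c': 15 ⇒ 16;  out=∅∪out(16)={1,4,7}
  fail(10) 'dbaa': from fail(9)=1 chase 'a': 1→0 ⇒ 1;  out=∅∪out(1)=∅
  fail(14) 'dada': from fail(13)=20 chase 'a': 20→7 ⇒ 12;  out={3}∪out(12)={3}
  fail(19) 'cdac': from fail(18)=12 chase 'c': 12→1 ⇒ 2;  out={5}∪out(2)={1,5,7}
  fail(22) 'adcb': from fail(21)=6 chase 'b': 6→0 ⇒ 0;  out=∅∪out(0)=∅
  fail(5) 'acacd': from fail(4)=16 chase 'd': 16→2→6 ⇒ 17;  out={0}∪out(17)={0}
  fail(11) 'dbaab': from fail(10)=1 chase 'b': 1→0 ⇒ 0;  out={2}∪out(0)={2}
  fail(23) 'adcbd': from fail(22)=0 chase 'd': 0 ⇒ 7;  out={6}∪out(7)={6}

Scan:
[0] read 'a'  n0⇒n1
[1] read 'c'  n1⇒n2  emit P1@[1:1],P7@[0:1]
[2] read 'a'  n2⇒n3
[3] read 'a'  n3⇒n1 (via fail)
[4] read 'b'  n1⇒n0 (via fail)
[5] read 'd'  n0⇒n7
[6] read 'c'  n7⇒n6 (via fail)  emit P1@[6:6]
[7] read 'd'  n6⇒n17
[8] read 'c'  n17⇒n6 (via fail)  emit P1@[8:8]
[9] read 'd'  n6⇒n17
[10] read 'a'  n17⇒n18
[11] read 'c'  n18⇒n19  emit P1@[11:11],P5@[8:11],P7@[10:11]
[12] read 'd'  n19⇒n17 (via fail)
[13] read 'd'  n17⇒n7 (via fail)
[14] read 'c'  n7⇒n6 (via fail)  emit P1@[14:14]
[15] read 'd'  n6⇒n17
[16] read 'a'  n17⇒n18
[17] read 'c'  n18⇒n19  emit P1@[17:17],P5@[14:17],P7@[16:17]
[18] read 'a'  n19⇒n3 (via fail)
[19] read 'c'  n3⇒n4  emit P1@[19:19],P4@[17:19],P7@[18:19]
[20] read 'd'  n4⇒n5  emit P0@[16:20]
[21] read 'd'  n5⇒n7 (via fail)
[22] read 'a'  n7⇒n12
[23] read 'c'  n12⇒n2 (via fail)  emit P1@[23:23],P7@[22:23]
[24] read 'c'  n2⇒n6 (via fail)  emit P1@[24:24]
[25] read 'c'  n6⇒n6 (via fail)  emit P1@[25:25]
[26] read 'd'  n6⇒n17
[27] read 'a'  n17⇒n18
[28] read 'c'  n18⇒n19  emit P1@[28:28],P5@[25:28],P7@[27:28]
[29] read 'c'  n19⇒n6 (via fail)  emit P1@[29:29]
[30] read 'c'  n6⇒n6 (via fail)  emit P1@[30:30]
[31] read 'd'  n6⇒n17
[32] read 'a'  n17⇒n18
[33] read 'c'  n18⇒n19  emit P1@[33:33],P5@[30:33],P7@[32:33]
[34] read 'a'  n19⇒n3 (via fail)
[35] read 'c'  n3⇒n4  emit P1@[35:35],P4@[33:35],P7@[34:35]
[36] read 'a'  n4⇒n3 (via fail)
[37] read 'c'  n3⇒n4  emit P1@[37:37],P4@[35:37],P7@[36:37]
[38] read 'd'  n4⇒n5  emit P0@[34:38]
[39] read 'c'  n5⇒n6 (via fail)  emit P1@[39:39]
[40] read 'd'  n6⇒n17
[41] read 'c'  n17⇒n6 (via fail)  emit P1@[41:41]
[42] read 'a'  n6⇒n15
[43] read 'd'  n15⇒n20 (via fail)
[44] read 'd'  n20⇒n7 (via fail)
[45] read 'b'  n7⇒n8
[46] read 'c'  n8⇒n6 (via fail)  emit P1@[46:46]
[47] read 'd'  n6⇒n17
[48] read 'a'  n17⇒n18
[49] read 'c'  n18⇒n19  emit P1@[49:49],P5@[46:49],P7@[48:49]
[50] read 'b'  n19⇒n0 (via fail)
[51] read 'c'  n0⇒n6  emit P1@[51:51]
[52] read 'd'  n6⇒n17
[53] read 'a'  n17⇒n18
[54] read 'c'  n18⇒n19  emit P1@[54:54],P5@[51:54],P7@[53:54]
[55] read 'a'  n19⇒n3 (via fail)
[56] read 'c'  n3⇒n4  emit P1@[56:56],P4@[54:56],P7@[55:56]
[57] read 'd'  n4⇒n5  emit P0@[53:57]
[58] read 'b'  n5⇒n8 (via fail)
[59] read 'a'  n8⇒n9
[60] read 'a'  n9⇒n10
[61] read 'b'  n10⇒n11  emit P2@[57:61]
[62] read 'a'  n11⇒n1 (via fail)
[63] read 'c'  n1⇒n2  emit P1@[63:63],P7@[62:63]
[64] read 'a'  n2⇒n3
[65] read 'c'  n3⇒n4  emit P1@[65:65],P4@[63:65],P7@[64:65]
[66] read 'd'  n4⇒n5  emit P0@[62:66]
[67] read 'c'  n5⇒n6 (via fail)  emit P1@[67:67]
[68] read 'd'  n6⇒n17
[69] read 'a'  n17⇒n18
[70] read 'c'  n18⇒n19  emit P1@[70:70],P5@[67:70],P7@[69:70]
[71] read 'a'  n19⇒n3 (via fail)

Result: [[1,1],[1,7],[6,1],[8,1],[11,1],[11,5],[11,7],[14,1],[17,1],[17,5],[17,7],[19,1],[19,4],[19,7],[20,0],[23,1],[23,7],[24,1],[25,1],[28,1],[28,5],[28,7],[29,1],[30,1],[33,1],[33,5],[33,7],[35,1],[35,4],[35,7],[37,1],[37,4],[37,7],[38,0],[39,1],[41,1],[46,1],[49,1],[49,5],[49,7],[51,1],[54,1],[54,5],[54,7],[56,1],[56,4],[56,7],[57,0],[61,2],[63,1],[63,7],[65,1],[65,4],[65,7],[66,0],[67,1],[70,1],[70,5],[70,7]]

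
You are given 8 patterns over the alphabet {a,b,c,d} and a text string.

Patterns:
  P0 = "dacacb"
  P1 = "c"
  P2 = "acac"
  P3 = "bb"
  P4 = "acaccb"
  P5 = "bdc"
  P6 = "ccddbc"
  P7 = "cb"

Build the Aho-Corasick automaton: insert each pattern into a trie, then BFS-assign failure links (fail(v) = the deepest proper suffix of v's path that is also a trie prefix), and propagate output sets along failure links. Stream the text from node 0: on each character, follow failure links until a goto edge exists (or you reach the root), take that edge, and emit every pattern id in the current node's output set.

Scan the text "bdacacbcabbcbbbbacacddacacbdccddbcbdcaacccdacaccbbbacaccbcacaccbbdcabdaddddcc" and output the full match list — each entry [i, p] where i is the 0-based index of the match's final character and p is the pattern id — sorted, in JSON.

Construct AC machine:
Trie (insert patterns):
  n0 'ε': a→8 b→12 c→7 d→1
  n1 'd': a→2
  n2 'da': c→3
  n3 'dac': a→4
  n4 'daca': c→5
  n5 'dacac': b→6
  n6 'dacacb': ·  [P0 ends]
  n7 'c': b→23 c→18  [P1 ends]
  n8 'a': c→9
  n9 'ac': a→10
  n10 'aca': c→11
  n11 'acac': c→14  [P2 ends]
  n12 'b': b→13 d→16
  n13 'bb': ·  [P3 ends]
  n14 'acacc': b→15
  n15 'acaccb': ·  [P4 ends]
  n16 'bd': c→17
  n17 'bdc': ·  [P5 ends]
  n18 'cc': d→19
  n19 'ccd': d→20
  n20 'ccdd': b→21
  n21 'ccddb': c→22
  n22 'ccddbc': ·  [P6 ends]
  n23 'cb': ·  [P7 ends]

BFS fail/out derivation:
  fail(1) 'd': from fail(0)=0 chase 'd': 0 ⇒ 0;  out=∅∪out(0)=∅
  fail(7) 'c': from fail(0)=0 chase 'c': 0 ⇒ 0;  out={1}∪out(0)={1}
  fail(8) 'a': from fail(0)=0 chase 'a': 0 ⇒ 0;  out=∅∪out(0)=∅
  fail(12) 'b': from fail(0)=0 chase 'b': 0 ⇒ 0;  out=∅∪out(0)=∅
  fail(2) 'da': from fail(1)=0 chase 'a': 0 ⇒ 8;  out=∅∪out(8)=∅
  fail(9) 'ac': from fail(8)=0 chase 'c': 0 ⇒ 7;  out=∅∪out(7)={1}
  fail(13) 'bb': from fail(12)=0 chase 'b': 0 ⇒ 12;  out={3}∪out(12)={3}
  fail(16) 'bd': from fail(12)=0 chase 'd': 0 ⇒ 1;  out=∅∪out(1)=∅
  fail(18) 'cc': from fail(7)=0 chase 'c': 0 ⇒ 7;  out=∅∪out(7)={1}
  fail(23) 'cb': from fail(7)=0 chase 'b': 0 ⇒ 12;  out={7}∪out(12)={7}
  fail(3) 'dac': from fail(2)=8 chase 'c': 8 ⇒ 9;  out=∅∪out(9)={1}
  fail(10) 'aca': from fail(9)=7 chase 'a': 7→0 ⇒ 8;  out=∅∪out(8)=∅
  fail(17) 'bdc': from fail(16)=1 chase 'c': 1→0 ⇒ 7;  out={5}∪out(7)={1,5}
  fail(19) 'ccd': from fail(18)=7 chase 'd': 7→0 ⇒ 1;  out=∅∪out(1)=∅
  fail(4) 'daca': from fail(3)=9 chase 'a': 9 ⇒ 10;  out=∅∪out(10)=∅
  fail(11) 'acac': from fail(10)=8 chase 'c': 8 ⇒ 9;  out={2}∪out(9)={1,2}
  fail(20) 'ccdd': from fail(19)=1 chase 'd': 1→0 ⇒ 1;  out=∅∪out(1)=∅
  fail(5) 'dacac': from fail(4)=10 chase 'c': 10 ⇒ 11;  out=∅∪out(11)={1,2}
  fail(14) 'acacc': from fail(11)=9 chase 'c': 9→7 ⇒ 18;  out=∅∪out(18)={1}
  fail(21) 'ccddb': from fail(20)=1 chase 'b': 1→0 ⇒ 12;  out=∅∪out(12)=∅
  fail(6) 'dacacb': from fail(5)=11 chase 'b': 11→9→7 ⇒ 23;  out={0}∪out(23)={0,7}
  fail(15) 'acaccb': from fail(14)=18 chase 'b': 18→7 ⇒ 23;  out={4}∪out(23)={4,7}
  fail(22) 'ccddbc': from fail(21)=12 chase 'c': 12→0 ⇒ 7;  out={6}∪out(7)={1,6}

Run:
[0] read 'b'  n0⇒n12
[1] read 'd'  n12⇒n16
[2] read 'a'  n16⇒n2 ·f
[3] read 'c'  n2⇒n3  → match P1@[3:3]
[4] read 'a'  n3⇒n4
[5] read 'c'  n4⇒n5  → match P1@[5:5],P2@[2:5]
[6] read 'b'  n5⇒n6  → match P0@[1:6],P7@[5:6]
[7] read 'c'  n6⇒n7 ·f  → match P1@[7:7]
[8] read 'a'  n7⇒n8 ·f
[9] read 'b'  n8⇒n12 ·f
[10] read 'b'  n12⇒n13  → match P3@[9:10]
[11] read 'c'  n13⇒n7 ·f  → match P1@[11:11]
[12] read 'b'  n7⇒n23  → match P7@[11:12]
[13] read 'b'  n23⇒n13 ·f  → match P3@[12:13]
[14] read 'b'  n13⇒n13 ·f  → match P3@[13:14]
[15] read 'b'  n13⇒n13 ·f  → match P3@[14:15]
[16] read 'a'  n13⇒n8 ·f
[17] read 'c'  n8⇒n9  → match P1@[17:17]
[18] read 'a'  n9⇒n10
[19] read 'c'  n10⇒n11  → match P1@[19:19],P2@[16:19]
[20] read 'd'  n11⇒n1 ·f
[21] read 'd'  n1⇒n1 ·f
[22] read 'a'  n1⇒n2
[23] read 'c'  n2⇒n3  → match P1@[23:23]
[24] read 'a'  n3⇒n4
[25] read 'c'  n4⇒n5  → match P1@[25:25],P2@[22:25]
[26] read 'b'  n5⇒n6  → match P0@[21:26],P7@[25:26]
[27] read 'd'  n6⇒n16 ·f
[28] read 'c'  n16⇒n17  → match P1@[28:28],P5@[26:28]
[29] read 'c'  n17⇒n18 ·f  → match P1@[29:29]
[30] read 'd'  n18⇒n19
[31] read 'd'  n19⇒n20
[32] read 'b'  n20⇒n21
[33] read 'c'  n21⇒n22  → match P1@[33:33],P6@[28:33]
[34] read 'b'  n22⇒n23 ·f  → match P7@[33:34]
[35] read 'd'  n23⇒n16 ·f
[36] read 'c'  n16⇒n17  → match P1@[36:36],P5@[34:36]
[37] read 'a'  n17⇒n8 ·f
[38] read 'a'  n8⇒n8 ·f
[39] read 'c'  n8⇒n9  → match P1@[39:39]
[40] read 'c'  n9⇒n18 ·f  → match P1@[40:40]
[41] read 'c'  n18⇒n18 ·f  → match P1@[41:41]
[42] read 'd'  n18⇒n19
[43] read 'a'  n19⇒n2 ·f
[44] read 'c'  n2⇒n3  → match P1@[44:44]
[45] read 'a'  n3⇒n4
[46] read 'c'  n4⇒n5  → match P1@[46:46],P2@[43:46]
[47] read 'c'  n5⇒n14 ·f  → match P1@[47:47]
[48] read 'b'  n14⇒n15  → match P4@[43:48],P7@[47:48]
[49] read 'b'  n15⇒n13 ·f  → match P3@[48:49]
[50] read 'b'  n13⇒n13 ·f  → match P3@[49:50]
[51] read 'a'  n13⇒n8 ·f
[52] read 'c'  n8⇒n9  → match P1@[52:52]
[53] read 'a'  n9⇒n10
[54] read 'c'  n10⇒n11  → match P1@[54:54],P2@[51:54]
[55] read 'c'  n11⇒n14  → match P1@[55:55]
[56] read 'b'  n14⇒n15  → match P4@[51:56],P7@[55:56]
[57] read 'c'  n15⇒n7 ·f  → match P1@[57:57]
[58] read 'a'  n7⇒n8 ·f
[59] read 'c'  n8⇒n9  → match P1@[59:59]
[60] read 'a'  n9⇒n10
[61] read 'c'  n10⇒n11  → match P1@[61:61],P2@[58:61]
[62] read 'c'  n11⇒n14  → match P1@[62:62]
[63] read 'b'  n14⇒n15  → match P4@[58:63],P7@[62:63]
[64] read 'b'  n15⇒n13 ·f  → match P3@[63:64]
[65] read 'd'  n13⇒n16 ·f
[66] read 'c'  n16⇒n17  → match P1@[66:66],P5@[64:66]
[67] read 'a'  n17⇒n8 ·f
[68] read 'b'  n8⇒n12 ·f
[69] read 'd'  n12⇒n16
[70] read 'a'  n16⇒n2 ·f
[71] read 'd'  n2⇒n1 ·f
[72] read 'd'  n1⇒n1 ·f
[73] read 'd'  n1⇒n1 ·f
[74] read 'd'  n1⇒n1 ·f
[75] read 'c'  n1⇒n7 ·f  → match P1@[75:75]
[76] read 'c'  n7⇒n18  → match P1@[76:76]

Result: [[3,1],[5,1],[5,2],[6,0],[6,7],[7,1],[10,3],[11,1],[12,7],[13,3],[14,3],[15,3],[17,1],[19,1],[19,2],[23,1],[25,1],[25,2],[26,0],[26,7],[28,1],[28,5],[29,1],[33,1],[33,6],[34,7],[36,1],[36,5],[39,1],[40,1],[41,1],[44,1],[46,1],[46,2],[47,1],[48,4],[48,7],[49,3],[50,3],[52,1],[54,1],[54,2],[55,1],[56,4],[56,7],[57,1],[59,1],[61,1],[61,2],[62,1],[63,4],[63,7],[64,3],[66,1],[66,5],[75,1],[76,1]]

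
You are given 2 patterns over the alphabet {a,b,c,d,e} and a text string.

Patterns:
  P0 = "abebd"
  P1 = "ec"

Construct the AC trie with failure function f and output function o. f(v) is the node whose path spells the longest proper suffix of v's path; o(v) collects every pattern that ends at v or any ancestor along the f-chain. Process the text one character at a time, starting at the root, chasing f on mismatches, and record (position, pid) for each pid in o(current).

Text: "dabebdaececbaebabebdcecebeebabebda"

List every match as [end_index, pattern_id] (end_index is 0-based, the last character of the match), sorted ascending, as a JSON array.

Construct AC machine:
Trie nodes:
  0='ε' goto a→1 e→6
  1='a' goto b→2
  2='ab' goto e→3
  3='abe' goto b→4
  4='abeb' goto d→5
  5='abebd' goto ·  [P0 ends]
  6='e' goto c→7
  7='ec' goto ·  [P1 ends]

BFS fail/out derivation:
  n1('a'): parent n0 fail=0; on 'a' 0 → fail=0;  out ∅∪∅=∅
  n6('e'): parent n0 fail=0; on 'e' 0 → fail=0;  out ∅∪∅=∅
  n2('ab'): parent n1 fail=0; on 'b' 0 → fail=0;  out ∅∪∅=∅
  n7('ec'): parent n6 fail=0; on 'c' 0 → fail=0;  out {1}∪∅={1}
  n3('abe'): parent n2 fail=0; on 'e' 0 → fail=6;  out ∅∪∅=∅
  n4('abeb'): parent n3 fail=6; on 'b' 6→0 → fail=0;  out ∅∪∅=∅
  n5('abebd'): parent n4 fail=0; on 'd' 0 → fail=0;  out {0}∪∅={0}

Scan:
[0] read 'd'  n0⇒n0
[1] read 'a'  n0⇒n1
[2] read 'b'  n1⇒n2
[3] read 'e'  n2⇒n3
[4] read 'b'  n3⇒n4
[5] read 'd'  n4⇒n5  emit P0@[1:5]
[6] read 'a'  n5⇒n1 ·f
[7] read 'e'  n1⇒n6 ·f
[8] read 'c'  n6⇒n7  emit P1@[7:8]
[9] read 'e'  n7⇒n6 ·f
[10] read 'c'  n6⇒n7  emit P1@[9:10]
[11] read 'b'  n7⇒n0 ·f
[12] read 'a'  n0⇒n1
[13] read 'e'  n1⇒n6 ·f
[14] read 'b'  n6⇒n0 ·f
[15] read 'a'  n0⇒n1
[16] read 'b'  n1⇒n2
[17] read 'e'  n2⇒n3
[18] read 'b'  n3⇒n4
[19] read 'd'  n4⇒n5  emit P0@[15:19]
[20] read 'c'  n5⇒n0 ·f
[21] read 'e'  n0⇒n6
[22] read 'c'  n6⇒n7  emit P1@[21:22]
[23] read 'e'  n7⇒n6 ·f
[24] read 'b'  n6⇒n0 ·f
[25] read 'e'  n0⇒n6
[26] read 'e'  n6⇒n6 ·f
[27] read 'b'  n6⇒n0 ·f
[28] read 'a'  n0⇒n1
[29] read 'b'  n1⇒n2
[30] read 'e'  n2⇒n3
[31] read 'b'  n3⇒n4
[32] read 'd'  n4⇒n5  emit P0@[28:32]
[33] read 'a'  n5⇒n1 ·f

Result: [[5,0],[8,1],[10,1],[19,0],[22,1],[32,0]]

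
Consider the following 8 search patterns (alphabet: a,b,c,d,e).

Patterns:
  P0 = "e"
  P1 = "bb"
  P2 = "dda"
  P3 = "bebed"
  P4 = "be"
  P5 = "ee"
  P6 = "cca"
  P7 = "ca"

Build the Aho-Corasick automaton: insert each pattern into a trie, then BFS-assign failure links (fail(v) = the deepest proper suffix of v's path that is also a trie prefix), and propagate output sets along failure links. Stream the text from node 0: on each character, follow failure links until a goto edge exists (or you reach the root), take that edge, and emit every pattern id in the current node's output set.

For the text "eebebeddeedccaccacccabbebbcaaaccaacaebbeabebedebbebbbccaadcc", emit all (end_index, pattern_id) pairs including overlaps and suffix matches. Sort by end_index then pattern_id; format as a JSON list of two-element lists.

Build automaton:
Trie (insert patterns):
  n0 'ε': b→2 c→12 d→4 e→1
  n1 'e': e→11  [P0 ends]
  n2 'b': b→3 e→7
  n3 'bb': ·  [P1 ends]
  n4 'd': d→5
  n5 'dd': a→6
  n6 'dda': ·  [P2 ends]
  n7 'be': b→8  [P4 ends]
  n8 'beb': e→9
  n9 'bebe': d→10
  n10 'bebed': ·  [P3 ends]
  n11 'ee': ·  [P5 ends]
  n12 'c': a→15 c→13
  n13 'cc': a→14
  n14 'cca': ·  [P6 ends]
  n15 'ca': ·  [P7 ends]

Failure links (BFS by depth):
  n1('e'): parent n0 fail=0; on 'e' 0 → fail=0;  out {0}∪∅={0}
  n2('b'): parent n0 fail=0; on 'b' 0 → fail=0;  out ∅∪∅=∅
  n4('d'): parent n0 fail=0; on 'd' 0 → fail=0;  out ∅∪∅=∅
  n12('c'): parent n0 fail=0; on 'c' 0 → fail=0;  out ∅∪∅=∅
  n3('bb'): parent n2 fail=0; on 'b' 0 → fail=2;  out {1}∪∅={1}
  n5('dd'): parent n4 fail=0; on 'd' 0 → fail=4;  out ∅∪∅=∅
  n7('be'): parent n2 fail=0; on 'e' 0 → fail=1;  out {4}∪{0}={0,4}
  n11('ee'): parent n1 fail=0; on 'e' 0 → fail=1;  out {5}∪{0}={0,5}
  n13('cc'): parent n12 fail=0; on 'c' 0 → fail=12;  out ∅∪∅=∅
  n15('ca'): parent n12 fail=0; on 'a' 0 → fail=0;  out {7}∪∅={7}
  n6('dda'): parent n5 fail=4; on 'a' 4→0 → fail=0;  out {2}∪∅={2}
  n8('beb'): parent n7 fail=1; on 'b' 1→0 → fail=2;  out ∅∪∅=∅
  n14('cca'): parent n13 fail=12; on 'a' 12 → fail=15;  out {6}∪{7}={6,7}
  n9('bebe'): parent n8 fail=2; on 'e' 2 → fail=7;  out ∅∪{0,4}={0,4}
  n10('bebed'): parent n9 fail=7; on 'd' 7→1→0 → fail=4;  out {3}∪∅={3}

Run:
i=0 'e': node 0→1  emit P0@[0:0]
i=1 'e': node 1→11  emit P0@[1:1],P5@[0:1]
i=2 'b': node 11→2 (via fail)
i=3 'e': node 2→7  emit P0@[3:3],P4@[2:3]
i=4 'b': node 7→8
i=5 'e': node 8→9  emit P0@[5:5],P4@[4:5]
i=6 'd': node 9→10  emit P3@[2:6]
i=7 'd': node 10→5 (via fail)
i=8 'e': node 5→1 (via fail)  emit P0@[8:8]
i=9 'e': node 1→11  emit P0@[9:9],P5@[8:9]
i=10 'd': node 11→4 (via fail)
i=11 'c': node 4→12 (via fail)
i=12 'c': node 12→13
i=13 'a': node 13→14  emit P6@[11:13],P7@[12:13]
i=14 'c': node 14→12 (via fail)
i=15 'c': node 12→13
i=16 'a': node 13→14  emit P6@[14:16],P7@[15:16]
i=17 'c': node 14→12 (via fail)
i=18 'c': node 12→13
i=19 'c': node 13→13 (via fail)
i=20 'a': node 13→14  emit P6@[18:20],P7@[19:20]
i=21 'b': node 14→2 (via fail)
i=22 'b': node 2→3  emit P1@[21:22]
i=23 'e': node 3→7 (via fail)  emit P0@[23:23],P4@[22:23]
i=24 'b': node 7→8
i=25 'b': node 8→3 (via fail)  emit P1@[24:25]
i=26 'c': node 3→12 (via fail)
i=27 'a': node 12→15  emit P7@[26:27]
i=28 'a': node 15→0 (via fail)
i=29 'a': node 0→0
i=30 'c': node 0→12
i=31 'c': node 12→13
i=32 'a': node 13→14  emit P6@[30:32],P7@[31:32]
i=33 'a': node 14→0 (via fail)
i=34 'c': node 0→12
i=35 'a': node 12→15  emit P7@[34:35]
i=36 'e': node 15→1 (via fail)  emit P0@[36:36]
i=37 'b': node 1→2 (via fail)
i=38 'b': node 2→3  emit P1@[37:38]
i=39 'e': node 3→7 (via fail)  emit P0@[39:39],P4@[38:39]
i=40 'a': node 7→0 (via fail)
i=41 'b': node 0→2
i=42 'e': node 2→7  emit P0@[42:42],P4@[41:42]
i=43 'b': node 7→8
i=44 'e': node 8→9  emit P0@[44:44],P4@[43:44]
i=45 'd': node 9→10  emit P3@[41:45]
i=46 'e': node 10→1 (via fail)  emit P0@[46:46]
i=47 'b': node 1→2 (via fail)
i=48 'b': node 2→3  emit P1@[47:48]
i=49 'e': node 3→7 (via fail)  emit P0@[49:49],P4@[48:49]
i=50 'b': node 7→8
i=51 'b': node 8→3 (via fail)  emit P1@[50:51]
i=52 'b': node 3→3 (via fail)  emit P1@[51:52]
i=53 'c': node 3→12 (via fail)
i=54 'c': node 12→13
i=55 'a': node 13→14  emit P6@[53:55],P7@[54:55]
i=56 'a': node 14→0 (via fail)
i=57 'd': node 0→4
i=58 'c': node 4→12 (via fail)
i=59 'c': node 12→13

Matches: [[0,0],[1,0],[1,5],[3,0],[3,4],[5,0],[5,4],[6,3],[8,0],[9,0],[9,5],[13,6],[13,7],[16,6],[16,7],[20,6],[20,7],[22,1],[23,0],[23,4],[25,1],[27,7],[32,6],[32,7],[35,7],[36,0],[38,1],[39,0],[39,4],[42,0],[42,4],[44,0],[44,4],[45,3],[46,0],[48,1],[49,0],[49,4],[51,1],[52,1],[55,6],[55,7]]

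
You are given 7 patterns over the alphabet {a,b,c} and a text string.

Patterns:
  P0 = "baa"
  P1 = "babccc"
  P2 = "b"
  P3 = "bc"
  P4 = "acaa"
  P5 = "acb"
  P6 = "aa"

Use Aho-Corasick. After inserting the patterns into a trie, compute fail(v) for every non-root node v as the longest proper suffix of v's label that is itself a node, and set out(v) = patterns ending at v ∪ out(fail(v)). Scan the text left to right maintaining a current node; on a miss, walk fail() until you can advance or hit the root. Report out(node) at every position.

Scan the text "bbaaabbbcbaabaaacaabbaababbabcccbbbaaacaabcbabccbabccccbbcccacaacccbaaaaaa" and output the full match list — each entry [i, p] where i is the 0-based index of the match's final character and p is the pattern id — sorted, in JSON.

Construct AC machine:
Trie (insert patterns):
  n0 'ε': a→9 b→1
  n1 'b': a→2 c→8  ←P2
  n2 'ba': a→3 b→4
  n3 'baa': ·  ←P0
  n4 'bab': c→5
  n5 'babc': c→6
  n6 'babcc': c→7
  n7 'babccc': ·  ←P1
  n8 'bc': ·  ←P3
  n9 'a': a→14 c→10
  n10 'ac': a→11 b→13
  n11 'aca': a→12
  n12 'acaa': ·  ←P4
  n13 'acb': ·  ←P5
  n14 'aa': ·  ←P6

BFS fail/out derivation:
  n1('b'): parent n0 fail=0; on 'b' 0 → fail=0;  out {2}∪∅={2}
  n9('a'): parent n0 fail=0; on 'a' 0 → fail=0;  out ∅∪∅=∅
  n2('ba'): parent n1 fail=0; on 'a' 0 → fail=9;  out ∅∪∅=∅
  n8('bc'): parent n1 fail=0; on 'c' 0 → fail=0;  out {3}∪∅={3}
  n10('ac'): parent n9 fail=0; on 'c' 0 → fail=0;  out ∅∪∅=∅
  n14('aa'): parent n9 fail=0; on 'a' 0 → fail=9;  out {6}∪∅={6}
  n3('baa'): parent n2 fail=9; on 'a' 9 → fail=14;  out {0}∪{6}={0,6}
  n4('bab'): parent n2 fail=9; on 'b' 9→0 → fail=1;  out ∅∪{2}={2}
  n11('aca'): parent n10 fail=0; on 'a' 0 → fail=9;  out ∅∪∅=∅
  n13('acb'): parent n10 fail=0; on 'b' 0 → fail=1;  out {5}∪{2}={2,5}
  n5('babc'): parent n4 fail=1; on 'c' 1 → fail=8;  out ∅∪{3}={3}
  n12('acaa'): parent n11 fail=9; on 'a' 9 → fail=14;  out {4}∪{6}={4,6}
  n6('babcc'): parent n5 fail=8; on 'c' 8→0 → fail=0;  out ∅∪∅=∅
  n7('babccc'): parent n6 fail=0; on 'c' 0 → fail=0;  out {1}∪∅={1}

Scan:
pos 0 'b': at 1  ** P2@[0:0]
pos 1 'b': at 1 (via fail)  ** P2@[1:1]
pos 2 'a': at 2
pos 3 'a': at 3  ** P0@[1:3],P6@[2:3]
pos 4 'a': at 14 (via fail)  ** P6@[3:4]
pos 5 'b': at 1 (via fail)  ** P2@[5:5]
pos 6 'b': at 1 (via fail)  ** P2@[6:6]
pos 7 'b': at 1 (via fail)  ** P2@[7:7]
pos 8 'c': at 8  ** P3@[7:8]
pos 9 'b': at 1 (via fail)  ** P2@[9:9]
pos 10 'a': at 2
pos 11 'a': at 3  ** P0@[9:11],P6@[10:11]
pos 12 'b': at 1 (via fail)  ** P2@[12:12]
pos 13 'a': at 2
pos 14 'a': at 3  ** P0@[12:14],P6@[13:14]
pos 15 'a': at 14 (via fail)  ** P6@[14:15]
pos 16 'c': at 10 (via fail)
pos 17 'a': at 11
pos 18 'a': at 12  ** P4@[15:18],P6@[17:18]
pos 19 'b': at 1 (via fail)  ** P2@[19:19]
pos 20 'b': at 1 (via fail)  ** P2@[20:20]
pos 21 'a': at 2
pos 22 'a': at 3  ** P0@[20:22],P6@[21:22]
pos 23 'b': at 1 (via fail)  ** P2@[23:23]
pos 24 'a': at 2
pos 25 'b': at 4  ** P2@[25:25]
pos 26 'b': at 1 (via fail)  ** P2@[26:26]
pos 27 'a': at 2
pos 28 'b': at 4  ** P2@[28:28]
pos 29 'c': at 5  ** P3@[28:29]
pos 30 'c': at 6
pos 31 'c': at 7  ** P1@[26:31]
pos 32 'b': at 1 (via fail)  ** P2@[32:32]
pos 33 'b': at 1 (via fail)  ** P2@[33:33]
pos 34 'b': at 1 (via fail)  ** P2@[34:34]
pos 35 'a': at 2
pos 36 'a': at 3  ** P0@[34:36],P6@[35:36]
pos 37 'a': at 14 (via fail)  ** P6@[36:37]
pos 38 'c': at 10 (via fail)
pos 39 'a': at 11
pos 40 'a': at 12  ** P4@[37:40],P6@[39:40]
pos 41 'b': at 1 (via fail)  ** P2@[41:41]
pos 42 'c': at 8  ** P3@[41:42]
pos 43 'b': at 1 (via fail)  ** P2@[43:43]
pos 44 'a': at 2
pos 45 'b': at 4  ** P2@[45:45]
pos 46 'c': at 5  ** P3@[45:46]
pos 47 'c': at 6
pos 48 'b': at 1 (via fail)  ** P2@[48:48]
pos 49 'a': at 2
pos 50 'b': at 4  ** P2@[50:50]
pos 51 'c': at 5  ** P3@[50:51]
pos 52 'c': at 6
pos 53 'c': at 7  ** P1@[48:53]
pos 54 'c': at 0 (via fail)
pos 55 'b': at 1  ** P2@[55:55]
pos 56 'b': at 1 (via fail)  ** P2@[56:56]
pos 57 'c': at 8  ** P3@[56:57]
pos 58 'c': at 0 (via fail)
pos 59 'c': at 0
pos 60 'a': at 9
pos 61 'c': at 10
pos 62 'a': at 11
pos 63 'a': at 12  ** P4@[60:63],P6@[62:63]
pos 64 'c': at 10 (via fail)
pos 65 'c': at 0 (via fail)
pos 66 'c': at 0
pos 67 'b': at 1  ** P2@[67:67]
pos 68 'a': at 2
pos 69 'a': at 3  ** P0@[67:69],P6@[68:69]
pos 70 'a': at 14 (via fail)  ** P6@[69:70]
pos 71 'a': at 14 (via fail)  ** P6@[70:71]
pos 72 'a': at 14 (via fail)  ** P6@[71:72]
pos 73 'a': at 14 (via fail)  ** P6@[72:73]

All matches (sorted): [[0,2],[1,2],[3,0],[3,6],[4,6],[5,2],[6,2],[7,2],[8,3],[9,2],[11,0],[11,6],[12,2],[14,0],[14,6],[15,6],[18,4],[18,6],[19,2],[20,2],[22,0],[22,6],[23,2],[25,2],[26,2],[28,2],[29,3],[31,1],[32,2],[33,2],[34,2],[36,0],[36,6],[37,6],[40,4],[40,6],[41,2],[42,3],[43,2],[45,2],[46,3],[48,2],[50,2],[51,3],[53,1],[55,2],[56,2],[57,3],[63,4],[63,6],[67,2],[69,0],[69,6],[70,6],[71,6],[72,6],[73,6]]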